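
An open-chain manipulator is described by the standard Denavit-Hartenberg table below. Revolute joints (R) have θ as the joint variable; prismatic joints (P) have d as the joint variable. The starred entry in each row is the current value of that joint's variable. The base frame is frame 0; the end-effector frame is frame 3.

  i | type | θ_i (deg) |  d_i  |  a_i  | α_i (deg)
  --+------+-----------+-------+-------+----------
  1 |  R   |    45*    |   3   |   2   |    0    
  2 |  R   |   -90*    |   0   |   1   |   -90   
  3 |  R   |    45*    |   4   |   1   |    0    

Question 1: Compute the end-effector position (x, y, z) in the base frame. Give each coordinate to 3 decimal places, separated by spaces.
5.450 3.036 2.293

after link 1: o_1 = (1.4142, 1.4142, 3.0000)
after link 2: o_2 = (2.1213, 0.7071, 3.0000)
after link 3: o_3 = (5.4497, 3.0355, 2.2929)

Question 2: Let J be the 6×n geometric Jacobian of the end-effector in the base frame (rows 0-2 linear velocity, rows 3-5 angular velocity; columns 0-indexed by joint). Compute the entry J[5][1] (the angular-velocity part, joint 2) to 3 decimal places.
1.000

axis z_1 = (0.0000,0.0000,1.0000); lever o_n−o_1 = (4.0355,1.6213,-0.7071)
cross product → J_v[:, 1] = (-1.6213,4.0355,0.0000)
J_ω[:, 1] = z_1
entry J[5][1] = 1.0000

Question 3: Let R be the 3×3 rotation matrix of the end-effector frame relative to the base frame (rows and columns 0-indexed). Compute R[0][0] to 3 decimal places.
0.500

End-effector x-axis (col 0 of R) = (0.5000,-0.5000,-0.7071)
R[0][0] = 0.5000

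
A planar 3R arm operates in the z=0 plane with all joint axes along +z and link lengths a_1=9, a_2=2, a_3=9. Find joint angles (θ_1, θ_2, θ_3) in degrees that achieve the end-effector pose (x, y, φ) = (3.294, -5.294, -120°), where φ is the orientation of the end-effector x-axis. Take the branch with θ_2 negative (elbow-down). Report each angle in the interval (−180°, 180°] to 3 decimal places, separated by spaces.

wrist centre = target − a_3·(cos φ, sin φ) = (7.7940, 2.5002)
cos θ_2 = (66.9976−9²−2²)/(2·9·2) = -0.5001; θ_2 = -120.0044° (elbow-down)
β = atan2(2.5002,7.7940) = 17.7857°; ψ = atan2(-1.7320,7.9999) = -12.2160°
θ_1 = β − ψ = 30.0017°
θ_3 = φ − θ_1 − θ_2 = -29.9972° (wrapped to (-180°,180°])

30.002 -120.004 -29.997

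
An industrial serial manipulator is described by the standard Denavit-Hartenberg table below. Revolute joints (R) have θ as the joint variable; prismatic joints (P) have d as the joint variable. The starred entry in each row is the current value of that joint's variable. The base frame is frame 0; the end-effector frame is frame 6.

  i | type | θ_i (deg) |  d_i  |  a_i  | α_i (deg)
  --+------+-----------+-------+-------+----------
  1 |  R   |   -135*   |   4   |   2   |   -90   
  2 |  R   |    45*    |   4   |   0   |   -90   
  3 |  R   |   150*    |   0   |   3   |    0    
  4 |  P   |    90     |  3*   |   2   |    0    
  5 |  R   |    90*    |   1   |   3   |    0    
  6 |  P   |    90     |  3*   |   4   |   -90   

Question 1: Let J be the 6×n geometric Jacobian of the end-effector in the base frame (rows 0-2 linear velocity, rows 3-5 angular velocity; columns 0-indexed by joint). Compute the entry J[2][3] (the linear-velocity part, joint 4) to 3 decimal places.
-0.707

prismatic axis z_3 = (0.5000,0.5000,-0.7071)
J_v[:, 3] = z_3; J_ω[:, 3] = (0,0,0)
entry J[2][3] = -0.7071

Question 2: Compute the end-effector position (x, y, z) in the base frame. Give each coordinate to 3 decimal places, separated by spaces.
3.189 -0.018 -1.657

after link 1: o_1 = (-1.4142, -1.4142, 4.0000)
after link 2: o_2 = (1.4142, -4.2426, 4.0000)
after link 3: o_3 = (1.6526, -1.8829, 5.8371)
after link 4: o_4 = (4.8773, -1.1077, 4.4229)
after link 5: o_5 = (5.1390, -2.9674, 1.8787)
after link 6: o_6 = (3.1895, -0.0179, -1.6569)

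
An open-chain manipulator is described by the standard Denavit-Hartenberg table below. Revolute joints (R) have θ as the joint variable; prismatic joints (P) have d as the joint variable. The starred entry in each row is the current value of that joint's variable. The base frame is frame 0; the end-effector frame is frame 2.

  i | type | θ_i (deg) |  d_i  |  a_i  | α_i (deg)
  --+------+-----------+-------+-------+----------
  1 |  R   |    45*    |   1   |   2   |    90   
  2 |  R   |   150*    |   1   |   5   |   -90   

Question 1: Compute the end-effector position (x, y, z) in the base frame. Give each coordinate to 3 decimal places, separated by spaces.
after link 1: o_1 = (1.4142, 1.4142, 1.0000)
after link 2: o_2 = (-0.9405, -2.3548, 3.5000)

-0.941 -2.355 3.500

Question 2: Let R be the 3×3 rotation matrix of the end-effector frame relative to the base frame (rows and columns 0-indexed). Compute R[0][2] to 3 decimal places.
-0.354

End-effector z-axis (col 2 of R) = (-0.3536,-0.3536,-0.8660)
R[0][2] = -0.3536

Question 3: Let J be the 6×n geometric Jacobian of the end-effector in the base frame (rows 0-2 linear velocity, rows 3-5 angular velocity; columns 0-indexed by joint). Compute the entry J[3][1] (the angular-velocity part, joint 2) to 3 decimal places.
0.707

axis z_1 = (0.7071,-0.7071,0.0000); lever o_n−o_1 = (-2.3548,-3.7690,2.5000)
cross product → J_v[:, 1] = (-1.7678,-1.7678,-4.3301)
J_ω[:, 1] = z_1
entry J[3][1] = 0.7071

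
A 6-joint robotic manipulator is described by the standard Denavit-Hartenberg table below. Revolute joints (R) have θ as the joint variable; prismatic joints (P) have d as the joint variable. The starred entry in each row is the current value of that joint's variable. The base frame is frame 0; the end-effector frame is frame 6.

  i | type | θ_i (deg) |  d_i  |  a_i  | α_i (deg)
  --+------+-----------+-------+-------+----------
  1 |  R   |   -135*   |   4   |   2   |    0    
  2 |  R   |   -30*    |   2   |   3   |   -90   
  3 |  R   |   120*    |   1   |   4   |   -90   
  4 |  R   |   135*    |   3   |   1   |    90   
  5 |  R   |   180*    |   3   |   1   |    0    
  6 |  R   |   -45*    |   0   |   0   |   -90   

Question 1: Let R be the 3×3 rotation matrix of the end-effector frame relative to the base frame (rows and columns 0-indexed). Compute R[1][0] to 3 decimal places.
End-effector x-axis (col 0 of R) = (0.9624,-0.2598,-0.0795)
R[1][0] = -0.2598

-0.260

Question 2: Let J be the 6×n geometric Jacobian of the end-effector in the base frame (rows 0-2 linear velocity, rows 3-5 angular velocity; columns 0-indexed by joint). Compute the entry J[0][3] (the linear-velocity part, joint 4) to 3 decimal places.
-1.574

axis z_3 = (0.8365,0.2241,0.5000); lever o_n−o_3 = (2.9850,2.9960,-0.3371)
cross product → J_v[:, 3] = (-1.5736,1.7745,1.8371)
J_ω[:, 3] = z_3
entry J[0][3] = -1.5736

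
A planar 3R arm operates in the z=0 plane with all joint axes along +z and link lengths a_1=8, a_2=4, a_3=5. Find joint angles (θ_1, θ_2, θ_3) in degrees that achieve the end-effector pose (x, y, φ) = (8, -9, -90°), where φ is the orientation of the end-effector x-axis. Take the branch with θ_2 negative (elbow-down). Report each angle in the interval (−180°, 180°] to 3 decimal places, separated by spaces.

wrist centre = target − a_3·(cos φ, sin φ) = (8.0000, -4.0000)
cos θ_2 = (80.0000−8²−4²)/(2·8·4) = 0.0000; θ_2 = -90.0000° (elbow-down)
β = atan2(-4.0000,8.0000) = -26.5651°; ψ = atan2(-4.0000,8.0000) = -26.5651°
θ_1 = β − ψ = 0.0000°
θ_3 = φ − θ_1 − θ_2 = 0.0000° (wrapped to (-180°,180°])

0.000 -90.000 0.000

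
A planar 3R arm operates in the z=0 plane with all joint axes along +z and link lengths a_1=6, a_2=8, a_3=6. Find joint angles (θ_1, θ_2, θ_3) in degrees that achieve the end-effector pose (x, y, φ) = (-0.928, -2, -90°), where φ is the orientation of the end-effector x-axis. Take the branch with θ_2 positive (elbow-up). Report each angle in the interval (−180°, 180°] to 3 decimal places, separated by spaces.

wrist centre = target − a_3·(cos φ, sin φ) = (-0.9280, 4.0000)
cos θ_2 = (16.8612−6²−8²)/(2·6·8) = -0.8660; θ_2 = 150.0005° (elbow-up)
β = atan2(4.0000,-0.9280) = 103.0616°; ψ = atan2(3.9999,-0.9282) = 103.0649°
θ_1 = β − ψ = -0.0034°
θ_3 = φ − θ_1 − θ_2 = 120.0029° (wrapped to (-180°,180°])

-0.003 150.000 120.003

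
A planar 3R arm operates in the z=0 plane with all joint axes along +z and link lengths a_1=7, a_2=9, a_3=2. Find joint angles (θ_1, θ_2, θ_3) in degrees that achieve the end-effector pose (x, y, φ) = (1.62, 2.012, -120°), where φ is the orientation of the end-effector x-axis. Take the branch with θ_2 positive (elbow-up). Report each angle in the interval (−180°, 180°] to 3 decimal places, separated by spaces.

-44.991 149.999 134.992

wrist centre = target − a_3·(cos φ, sin φ) = (2.6200, 3.7441)
cos θ_2 = (20.8823−7²−9²)/(2·7·9) = -0.8660; θ_2 = 149.9986° (elbow-up)
β = atan2(3.7441,2.6200) = 55.0166°; ψ = atan2(4.5002,-0.7941) = 100.0076°
θ_1 = β − ψ = -44.9910°
θ_3 = φ − θ_1 − θ_2 = 134.9924° (wrapped to (-180°,180°])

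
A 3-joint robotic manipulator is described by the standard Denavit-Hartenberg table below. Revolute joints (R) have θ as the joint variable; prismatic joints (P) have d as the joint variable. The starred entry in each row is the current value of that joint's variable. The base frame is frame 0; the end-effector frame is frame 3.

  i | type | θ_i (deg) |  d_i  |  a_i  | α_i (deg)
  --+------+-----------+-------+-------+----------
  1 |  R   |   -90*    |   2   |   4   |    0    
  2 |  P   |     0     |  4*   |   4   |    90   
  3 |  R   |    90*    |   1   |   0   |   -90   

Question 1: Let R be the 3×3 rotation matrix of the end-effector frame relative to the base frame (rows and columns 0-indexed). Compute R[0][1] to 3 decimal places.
1.000

End-effector y-axis (col 1 of R) = (1.0000,0.0000,-0.0000)
R[0][1] = 1.0000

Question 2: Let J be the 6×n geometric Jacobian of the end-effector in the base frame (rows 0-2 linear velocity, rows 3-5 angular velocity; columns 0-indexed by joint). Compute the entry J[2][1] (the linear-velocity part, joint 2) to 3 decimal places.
1.000

prismatic axis z_1 = (0.0000,0.0000,1.0000)
J_v[:, 1] = z_1; J_ω[:, 1] = (0,0,0)
entry J[2][1] = 1.0000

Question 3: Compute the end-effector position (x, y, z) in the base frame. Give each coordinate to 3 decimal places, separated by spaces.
after link 1: o_1 = (0.0000, -4.0000, 2.0000)
after link 2: o_2 = (0.0000, -8.0000, 6.0000)
after link 3: o_3 = (-1.0000, -8.0000, 6.0000)

-1.000 -8.000 6.000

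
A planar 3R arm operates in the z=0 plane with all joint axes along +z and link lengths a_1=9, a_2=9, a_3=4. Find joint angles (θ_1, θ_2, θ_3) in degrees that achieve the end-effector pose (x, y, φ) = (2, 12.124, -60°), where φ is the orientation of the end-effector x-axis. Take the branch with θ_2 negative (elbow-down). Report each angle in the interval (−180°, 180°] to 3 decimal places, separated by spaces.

wrist centre = target − a_3·(cos φ, sin φ) = (-0.0000, 15.5881)
cos θ_2 = (242.9889−9²−9²)/(2·9·9) = 0.4999; θ_2 = -60.0045° (elbow-down)
β = atan2(15.5881,-0.0000) = 90.0000°; ψ = atan2(-7.7946,13.4994) = -30.0023°
θ_1 = β − ψ = 120.0023°
θ_3 = φ − θ_1 − θ_2 = -119.9977° (wrapped to (-180°,180°])

120.002 -60.005 -119.998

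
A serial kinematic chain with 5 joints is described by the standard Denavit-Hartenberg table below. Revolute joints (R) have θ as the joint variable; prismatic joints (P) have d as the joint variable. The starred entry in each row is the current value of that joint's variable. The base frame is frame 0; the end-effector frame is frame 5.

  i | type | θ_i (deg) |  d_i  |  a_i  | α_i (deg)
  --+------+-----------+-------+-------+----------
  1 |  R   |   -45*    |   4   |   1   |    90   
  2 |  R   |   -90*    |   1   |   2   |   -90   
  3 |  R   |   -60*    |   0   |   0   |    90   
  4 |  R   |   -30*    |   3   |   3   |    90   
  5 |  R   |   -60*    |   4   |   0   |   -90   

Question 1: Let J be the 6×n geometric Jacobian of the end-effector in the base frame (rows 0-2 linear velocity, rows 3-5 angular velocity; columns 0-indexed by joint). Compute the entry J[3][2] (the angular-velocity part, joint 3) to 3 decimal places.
0.707

axis z_2 = (0.7071,-0.7071,0.0000); lever o_n−o_2 = (-4.9371,2.0832,2.2990)
cross product → J_v[:, 2] = (-1.6257,-1.6257,-2.0179)
J_ω[:, 2] = z_2
entry J[3][2] = 0.7071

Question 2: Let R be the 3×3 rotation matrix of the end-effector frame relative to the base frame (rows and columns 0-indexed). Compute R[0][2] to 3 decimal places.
-0.942

End-effector z-axis (col 2 of R) = (-0.9422,-0.3299,0.0580)
R[0][2] = -0.9422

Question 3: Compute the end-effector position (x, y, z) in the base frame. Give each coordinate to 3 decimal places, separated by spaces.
after link 1: o_1 = (0.7071, -0.7071, 4.0000)
after link 2: o_2 = (0.0000, -1.4142, 2.0000)
after link 3: o_3 = (0.0000, -1.4142, 2.0000)
after link 4: o_4 = (-3.7123, -3.0052, 3.2990)
after link 5: o_5 = (-4.9371, 0.6690, 4.2990)

-4.937 0.669 4.299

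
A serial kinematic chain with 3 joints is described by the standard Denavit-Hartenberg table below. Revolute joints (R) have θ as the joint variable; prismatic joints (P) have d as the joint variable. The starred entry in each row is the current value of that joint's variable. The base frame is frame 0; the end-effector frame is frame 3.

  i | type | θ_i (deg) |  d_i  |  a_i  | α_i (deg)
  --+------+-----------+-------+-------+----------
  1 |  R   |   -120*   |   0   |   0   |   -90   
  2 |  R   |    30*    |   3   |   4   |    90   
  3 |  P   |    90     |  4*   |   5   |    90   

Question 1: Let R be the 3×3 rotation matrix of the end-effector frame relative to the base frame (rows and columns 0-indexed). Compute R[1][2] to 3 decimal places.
End-effector z-axis (col 2 of R) = (-0.4330,-0.7500,-0.5000)
R[1][2] = -0.7500

-0.750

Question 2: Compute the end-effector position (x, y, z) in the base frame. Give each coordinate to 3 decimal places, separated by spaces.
4.196 -8.732 1.464

after link 1: o_1 = (0.0000, 0.0000, 0.0000)
after link 2: o_2 = (0.8660, -4.5000, -2.0000)
after link 3: o_3 = (4.1962, -8.7321, 1.4641)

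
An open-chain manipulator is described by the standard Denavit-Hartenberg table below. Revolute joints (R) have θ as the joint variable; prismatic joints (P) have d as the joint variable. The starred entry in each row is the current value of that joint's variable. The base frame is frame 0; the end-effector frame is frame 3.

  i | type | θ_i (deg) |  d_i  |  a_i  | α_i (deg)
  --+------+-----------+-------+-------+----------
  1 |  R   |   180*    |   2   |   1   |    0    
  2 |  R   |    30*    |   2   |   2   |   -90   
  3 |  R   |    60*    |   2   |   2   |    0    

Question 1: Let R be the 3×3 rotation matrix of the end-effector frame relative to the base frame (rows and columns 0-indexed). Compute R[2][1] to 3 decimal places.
-0.500

End-effector y-axis (col 1 of R) = (0.7500,0.4330,-0.5000)
R[2][1] = -0.5000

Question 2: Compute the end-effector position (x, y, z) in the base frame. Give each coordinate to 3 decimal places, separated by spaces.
after link 1: o_1 = (-1.0000, 0.0000, 2.0000)
after link 2: o_2 = (-2.7321, -1.0000, 4.0000)
after link 3: o_3 = (-2.5981, -3.2321, 2.2679)

-2.598 -3.232 2.268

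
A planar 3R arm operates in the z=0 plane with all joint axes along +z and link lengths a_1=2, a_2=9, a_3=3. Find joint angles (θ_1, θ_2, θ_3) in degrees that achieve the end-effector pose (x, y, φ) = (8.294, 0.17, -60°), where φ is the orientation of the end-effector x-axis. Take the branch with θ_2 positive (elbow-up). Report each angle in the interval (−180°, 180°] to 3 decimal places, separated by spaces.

-120.008 150.008 -90.000

wrist centre = target − a_3·(cos φ, sin φ) = (6.7940, 2.7681)
cos θ_2 = (53.8207−2²−9²)/(2·2·9) = -0.8661; θ_2 = 150.0077° (elbow-up)
β = atan2(2.7681,6.7940) = 22.1674°; ψ = atan2(4.4990,-5.7948) = 142.1751°
θ_1 = β − ψ = -120.0077°
θ_3 = φ − θ_1 − θ_2 = -89.9999° (wrapped to (-180°,180°])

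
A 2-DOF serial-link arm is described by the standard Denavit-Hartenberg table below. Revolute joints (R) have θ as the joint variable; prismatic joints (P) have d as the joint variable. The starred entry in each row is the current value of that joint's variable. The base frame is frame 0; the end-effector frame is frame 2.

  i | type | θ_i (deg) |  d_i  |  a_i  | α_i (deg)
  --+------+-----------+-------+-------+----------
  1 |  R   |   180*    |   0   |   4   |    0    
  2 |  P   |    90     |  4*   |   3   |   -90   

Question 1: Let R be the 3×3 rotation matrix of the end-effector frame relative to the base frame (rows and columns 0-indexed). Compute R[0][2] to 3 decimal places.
1.000

End-effector z-axis (col 2 of R) = (1.0000,-0.0000,0.0000)
R[0][2] = 1.0000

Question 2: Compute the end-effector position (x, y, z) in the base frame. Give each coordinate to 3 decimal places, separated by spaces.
-4.000 -3.000 4.000

after link 1: o_1 = (-4.0000, 0.0000, 0.0000)
after link 2: o_2 = (-4.0000, -3.0000, 4.0000)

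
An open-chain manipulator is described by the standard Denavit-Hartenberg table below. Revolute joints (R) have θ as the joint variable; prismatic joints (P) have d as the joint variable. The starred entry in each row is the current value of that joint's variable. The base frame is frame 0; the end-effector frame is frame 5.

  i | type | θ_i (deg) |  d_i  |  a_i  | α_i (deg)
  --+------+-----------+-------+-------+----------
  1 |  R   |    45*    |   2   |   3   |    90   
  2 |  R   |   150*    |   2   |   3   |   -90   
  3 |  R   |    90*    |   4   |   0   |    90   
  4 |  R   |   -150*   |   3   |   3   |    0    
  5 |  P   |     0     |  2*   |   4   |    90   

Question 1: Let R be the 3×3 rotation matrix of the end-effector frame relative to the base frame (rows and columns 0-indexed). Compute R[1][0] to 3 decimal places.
End-effector x-axis (col 0 of R) = (0.7891,-0.4356,0.4330)
R[1][0] = -0.4356

-0.436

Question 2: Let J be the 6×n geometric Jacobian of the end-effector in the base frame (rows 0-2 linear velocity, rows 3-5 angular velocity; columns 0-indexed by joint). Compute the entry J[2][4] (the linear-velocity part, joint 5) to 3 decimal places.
prismatic axis z_4 = (-0.6124,-0.6124,0.5000)
J_v[:, 4] = z_4; J_ω[:, 4] = (0,0,0)
entry J[2][4] = 0.5000

0.500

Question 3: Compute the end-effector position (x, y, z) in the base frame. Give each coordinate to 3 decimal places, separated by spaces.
after link 1: o_1 = (2.1213, 2.1213, 2.0000)
after link 2: o_2 = (1.6984, -1.1300, 3.5000)
after link 3: o_3 = (0.2842, -2.5442, 0.0359)
after link 4: o_4 = (0.8145, -5.6881, 2.8349)
after link 5: o_5 = (2.7464, -8.6553, 5.5670)

2.746 -8.655 5.567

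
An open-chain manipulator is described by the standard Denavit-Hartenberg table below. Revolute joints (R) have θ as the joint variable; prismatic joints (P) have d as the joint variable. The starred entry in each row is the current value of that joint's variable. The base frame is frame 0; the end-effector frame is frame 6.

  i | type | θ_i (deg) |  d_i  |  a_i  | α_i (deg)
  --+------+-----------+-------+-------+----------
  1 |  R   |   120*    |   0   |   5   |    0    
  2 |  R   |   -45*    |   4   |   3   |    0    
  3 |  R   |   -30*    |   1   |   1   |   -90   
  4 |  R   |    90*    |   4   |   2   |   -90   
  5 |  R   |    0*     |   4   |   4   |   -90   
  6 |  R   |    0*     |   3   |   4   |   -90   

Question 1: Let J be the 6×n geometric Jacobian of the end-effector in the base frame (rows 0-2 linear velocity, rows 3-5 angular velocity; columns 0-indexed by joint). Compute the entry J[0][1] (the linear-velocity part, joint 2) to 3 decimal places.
-1.484

axis z_1 = (0.0000,0.0000,1.0000); lever o_n−o_1 = (-2.0520,1.4836,-5.0000)
cross product → J_v[:, 1] = (-1.4836,-2.0520,0.0000)
J_ω[:, 1] = z_1
entry J[0][1] = -1.4836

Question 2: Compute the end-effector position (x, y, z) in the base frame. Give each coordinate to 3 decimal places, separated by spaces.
-4.552 5.814 -5.000

after link 1: o_1 = (-2.5000, 4.3301, 0.0000)
after link 2: o_2 = (-1.7235, 7.2279, 4.0000)
after link 3: o_3 = (-1.0164, 7.9350, 5.0000)
after link 4: o_4 = (-3.8449, 10.7634, 3.0000)
after link 5: o_5 = (-6.6733, 7.9350, -1.0000)
after link 6: o_6 = (-4.5520, 5.8137, -5.0000)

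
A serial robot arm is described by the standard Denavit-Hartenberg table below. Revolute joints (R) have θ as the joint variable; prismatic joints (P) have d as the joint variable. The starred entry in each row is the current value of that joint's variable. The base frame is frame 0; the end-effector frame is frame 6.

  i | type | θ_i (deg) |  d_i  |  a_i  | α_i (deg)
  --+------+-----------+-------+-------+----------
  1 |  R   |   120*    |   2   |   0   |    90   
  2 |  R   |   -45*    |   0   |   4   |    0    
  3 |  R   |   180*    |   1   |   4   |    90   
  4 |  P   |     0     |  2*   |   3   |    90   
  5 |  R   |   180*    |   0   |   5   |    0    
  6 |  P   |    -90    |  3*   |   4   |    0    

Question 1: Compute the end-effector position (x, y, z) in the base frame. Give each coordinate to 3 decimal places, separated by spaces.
after link 1: o_1 = (0.0000, 0.0000, 2.0000)
after link 2: o_2 = (-1.4142, 2.4495, -0.8284)
after link 3: o_3 = (0.8660, 0.5000, 2.0000)
after link 4: o_4 = (1.2196, -0.1124, 5.5355)
after link 5: o_5 = (-0.5482, 2.9495, 2.0000)
after link 6: o_6 = (-4.5605, 3.8990, 4.8284)

-4.560 3.899 4.828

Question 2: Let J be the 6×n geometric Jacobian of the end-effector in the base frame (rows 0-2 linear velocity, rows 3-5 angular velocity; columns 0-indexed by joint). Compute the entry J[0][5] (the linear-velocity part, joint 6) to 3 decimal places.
-0.866

prismatic axis z_5 = (-0.8660,-0.5000,0.0000)
J_v[:, 5] = z_5; J_ω[:, 5] = (0,0,0)
entry J[0][5] = -0.8660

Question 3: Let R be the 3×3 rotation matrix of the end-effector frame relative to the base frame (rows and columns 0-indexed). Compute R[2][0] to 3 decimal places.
End-effector x-axis (col 0 of R) = (-0.3536,0.6124,0.7071)
R[2][0] = 0.7071

0.707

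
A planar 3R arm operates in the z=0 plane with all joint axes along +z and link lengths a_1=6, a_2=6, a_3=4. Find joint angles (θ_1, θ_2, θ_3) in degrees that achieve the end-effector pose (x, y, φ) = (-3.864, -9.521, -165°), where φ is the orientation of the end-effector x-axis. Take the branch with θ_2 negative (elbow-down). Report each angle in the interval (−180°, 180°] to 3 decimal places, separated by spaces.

-45.005 -89.994 -30.001

wrist centre = target − a_3·(cos φ, sin φ) = (-0.0003, -8.4857)
cos θ_2 = (72.0075−6²−6²)/(2·6·6) = 0.0001; θ_2 = -89.9940° (elbow-down)
β = atan2(-8.4857,-0.0003) = -90.0020°; ψ = atan2(-6.0000,6.0006) = -44.9970°
θ_1 = β − ψ = -45.0050°
θ_3 = φ − θ_1 − θ_2 = -30.0010° (wrapped to (-180°,180°])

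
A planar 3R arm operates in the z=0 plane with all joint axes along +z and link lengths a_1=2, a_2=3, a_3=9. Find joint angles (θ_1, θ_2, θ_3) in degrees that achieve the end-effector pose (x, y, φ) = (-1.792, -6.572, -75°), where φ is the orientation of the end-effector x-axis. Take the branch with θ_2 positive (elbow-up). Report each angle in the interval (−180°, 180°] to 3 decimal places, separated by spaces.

125.531 44.997 114.473

wrist centre = target − a_3·(cos φ, sin φ) = (-4.1214, 2.1213)
cos θ_2 = (21.4858−2²−3²)/(2·2·3) = 0.7071; θ_2 = 44.9968° (elbow-up)
β = atan2(2.1213,-4.1214) = 152.7644°; ψ = atan2(2.1212,4.1214) = 27.2338°
θ_1 = β − ψ = 125.5307°
θ_3 = φ − θ_1 − θ_2 = 114.4725° (wrapped to (-180°,180°])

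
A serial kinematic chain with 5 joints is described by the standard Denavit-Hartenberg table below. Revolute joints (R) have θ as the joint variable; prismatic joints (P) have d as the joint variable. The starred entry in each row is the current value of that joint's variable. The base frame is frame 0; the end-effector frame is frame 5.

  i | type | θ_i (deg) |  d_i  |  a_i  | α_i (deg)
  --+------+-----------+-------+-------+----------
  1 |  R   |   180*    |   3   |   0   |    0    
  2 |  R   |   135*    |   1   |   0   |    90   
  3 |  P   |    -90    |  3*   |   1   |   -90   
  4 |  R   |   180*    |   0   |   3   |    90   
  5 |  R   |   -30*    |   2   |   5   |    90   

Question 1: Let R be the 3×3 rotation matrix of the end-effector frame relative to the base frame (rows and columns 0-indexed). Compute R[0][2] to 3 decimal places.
-0.612

End-effector z-axis (col 2 of R) = (-0.6124,0.6124,-0.5000)
R[0][2] = -0.6124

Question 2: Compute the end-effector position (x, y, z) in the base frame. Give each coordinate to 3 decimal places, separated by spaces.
-2.475 1.061 10.330

after link 1: o_1 = (0.0000, 0.0000, 3.0000)
after link 2: o_2 = (0.0000, 0.0000, 4.0000)
after link 3: o_3 = (-2.1213, -2.1213, 3.0000)
after link 4: o_4 = (-2.1213, -2.1213, 6.0000)
after link 5: o_5 = (-2.4749, 1.0607, 10.3301)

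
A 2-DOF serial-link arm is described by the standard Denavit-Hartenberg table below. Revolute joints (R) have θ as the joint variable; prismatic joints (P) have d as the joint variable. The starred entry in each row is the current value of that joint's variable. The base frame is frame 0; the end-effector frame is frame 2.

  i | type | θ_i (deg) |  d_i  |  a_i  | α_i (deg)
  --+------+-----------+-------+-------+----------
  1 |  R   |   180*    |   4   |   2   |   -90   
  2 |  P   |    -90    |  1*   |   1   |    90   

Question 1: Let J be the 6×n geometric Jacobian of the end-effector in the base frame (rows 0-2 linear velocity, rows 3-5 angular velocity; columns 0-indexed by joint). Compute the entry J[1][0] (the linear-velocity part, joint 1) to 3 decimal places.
-2.000

axis z_0 = ẑ; lever o_n−o_0 = (-2.0000,-1.0000,5.0000)
cross product → J_v[:, 0] = (1.0000,-2.0000,0.0000)
J_ω[:, 0] = z_0
entry J[1][0] = -2.0000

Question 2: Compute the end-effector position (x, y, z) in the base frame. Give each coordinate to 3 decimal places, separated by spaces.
after link 1: o_1 = (-2.0000, 0.0000, 4.0000)
after link 2: o_2 = (-2.0000, -1.0000, 5.0000)

-2.000 -1.000 5.000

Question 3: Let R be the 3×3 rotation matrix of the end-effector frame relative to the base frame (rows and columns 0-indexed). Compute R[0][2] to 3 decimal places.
End-effector z-axis (col 2 of R) = (1.0000,-0.0000,0.0000)
R[0][2] = 1.0000

1.000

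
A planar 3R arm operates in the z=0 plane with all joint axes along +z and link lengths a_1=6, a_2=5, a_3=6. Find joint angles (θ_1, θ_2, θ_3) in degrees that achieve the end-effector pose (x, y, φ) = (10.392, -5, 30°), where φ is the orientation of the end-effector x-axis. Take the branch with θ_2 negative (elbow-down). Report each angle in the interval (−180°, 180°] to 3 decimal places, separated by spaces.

-30.000 -60.003 120.003

wrist centre = target − a_3·(cos φ, sin φ) = (5.1958, -8.0000)
cos θ_2 = (90.9968−6²−5²)/(2·6·5) = 0.4999; θ_2 = -60.0035° (elbow-down)
β = atan2(-8.0000,5.1958) = -56.9970°; ψ = atan2(-4.3303,8.4997) = -26.9970°
θ_1 = β − ψ = -30.0000°
θ_3 = φ − θ_1 − θ_2 = 120.0035° (wrapped to (-180°,180°])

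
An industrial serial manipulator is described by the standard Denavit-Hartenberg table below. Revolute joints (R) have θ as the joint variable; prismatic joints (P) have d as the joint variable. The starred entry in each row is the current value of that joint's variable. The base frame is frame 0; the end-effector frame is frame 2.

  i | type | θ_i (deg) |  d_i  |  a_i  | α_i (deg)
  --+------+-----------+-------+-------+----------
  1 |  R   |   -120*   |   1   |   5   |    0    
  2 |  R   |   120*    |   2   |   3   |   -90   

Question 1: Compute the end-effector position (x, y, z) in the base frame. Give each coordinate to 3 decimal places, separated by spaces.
after link 1: o_1 = (-2.5000, -4.3301, 1.0000)
after link 2: o_2 = (0.5000, -4.3301, 3.0000)

0.500 -4.330 3.000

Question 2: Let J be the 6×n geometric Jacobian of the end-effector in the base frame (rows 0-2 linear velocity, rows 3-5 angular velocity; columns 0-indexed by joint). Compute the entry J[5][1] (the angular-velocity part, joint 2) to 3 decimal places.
1.000

axis z_1 = (0.0000,0.0000,1.0000); lever o_n−o_1 = (3.0000,0.0000,2.0000)
cross product → J_v[:, 1] = (0.0000,3.0000,0.0000)
J_ω[:, 1] = z_1
entry J[5][1] = 1.0000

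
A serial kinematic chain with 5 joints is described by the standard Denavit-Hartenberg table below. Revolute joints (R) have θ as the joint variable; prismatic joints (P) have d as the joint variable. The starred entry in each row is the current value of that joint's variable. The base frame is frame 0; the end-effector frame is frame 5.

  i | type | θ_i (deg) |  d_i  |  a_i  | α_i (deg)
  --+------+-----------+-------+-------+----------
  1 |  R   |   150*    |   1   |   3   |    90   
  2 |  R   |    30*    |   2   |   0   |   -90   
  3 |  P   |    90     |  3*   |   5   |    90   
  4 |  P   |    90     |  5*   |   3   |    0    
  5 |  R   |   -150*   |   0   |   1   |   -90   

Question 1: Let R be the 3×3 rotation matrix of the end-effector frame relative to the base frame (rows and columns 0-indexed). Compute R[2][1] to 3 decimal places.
End-effector y-axis (col 1 of R) = (0.7500,-0.4330,-0.5000)
R[2][1] = -0.5000

-0.500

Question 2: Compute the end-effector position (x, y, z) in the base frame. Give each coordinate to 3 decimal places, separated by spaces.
after link 1: o_1 = (-2.5981, 1.5000, 1.0000)
after link 2: o_2 = (-1.5981, 3.2321, 1.0000)
after link 3: o_3 = (-2.7990, -1.8481, 3.5981)
after link 4: o_4 = (-5.2500, -0.4330, 8.6962)
after link 5: o_5 = (-5.8750, -0.6495, 7.9462)

-5.875 -0.650 7.946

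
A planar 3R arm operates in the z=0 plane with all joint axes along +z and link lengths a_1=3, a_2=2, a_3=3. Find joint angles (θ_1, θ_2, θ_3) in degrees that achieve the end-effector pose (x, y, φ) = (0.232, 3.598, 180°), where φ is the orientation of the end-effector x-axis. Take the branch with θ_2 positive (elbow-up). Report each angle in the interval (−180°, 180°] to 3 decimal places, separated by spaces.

wrist centre = target − a_3·(cos φ, sin φ) = (3.2320, 3.5980)
cos θ_2 = (23.3914−3²−2²)/(2·3·2) = 0.8660; θ_2 = 30.0084° (elbow-up)
β = atan2(3.5980,3.2320) = 48.0674°; ψ = atan2(1.0003,4.7319) = 11.9358°
θ_1 = β − ψ = 36.1316°
θ_3 = φ − θ_1 − θ_2 = 113.8600° (wrapped to (-180°,180°])

36.132 30.008 113.860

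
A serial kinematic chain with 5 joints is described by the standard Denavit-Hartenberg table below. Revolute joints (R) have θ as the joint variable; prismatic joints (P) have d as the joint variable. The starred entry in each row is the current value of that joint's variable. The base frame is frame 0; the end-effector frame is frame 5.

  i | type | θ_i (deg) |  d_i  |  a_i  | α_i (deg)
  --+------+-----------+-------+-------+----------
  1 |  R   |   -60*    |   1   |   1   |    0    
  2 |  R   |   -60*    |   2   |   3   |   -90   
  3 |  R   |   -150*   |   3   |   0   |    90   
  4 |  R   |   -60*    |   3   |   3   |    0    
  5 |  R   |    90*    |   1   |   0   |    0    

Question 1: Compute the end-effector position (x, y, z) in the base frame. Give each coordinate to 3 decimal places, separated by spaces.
0.998 -0.808 0.286

after link 1: o_1 = (0.5000, -0.8660, 1.0000)
after link 2: o_2 = (-1.0000, -3.4641, 3.0000)
after link 3: o_3 = (1.5981, -4.9641, 3.0000)
after link 4: o_4 = (0.7476, -1.2410, 1.1519)
after link 5: o_5 = (0.9976, -0.8080, 0.2859)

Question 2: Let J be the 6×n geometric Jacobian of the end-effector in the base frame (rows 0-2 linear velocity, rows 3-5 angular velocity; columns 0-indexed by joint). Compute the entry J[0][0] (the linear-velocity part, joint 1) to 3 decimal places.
0.808

axis z_0 = ẑ; lever o_n−o_0 = (0.9976,-0.8080,0.2859)
cross product → J_v[:, 0] = (0.8080,0.9976,-0.0000)
J_ω[:, 0] = z_0
entry J[0][0] = 0.8080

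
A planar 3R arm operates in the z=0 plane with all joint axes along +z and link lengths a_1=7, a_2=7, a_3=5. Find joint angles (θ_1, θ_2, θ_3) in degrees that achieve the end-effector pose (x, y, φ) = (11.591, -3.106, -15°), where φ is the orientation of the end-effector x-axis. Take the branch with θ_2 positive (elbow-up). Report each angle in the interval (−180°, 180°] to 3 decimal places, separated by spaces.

wrist centre = target − a_3·(cos φ, sin φ) = (6.7614, -1.8119)
cos θ_2 = (48.9991−7²−7²)/(2·7·7) = -0.5000; θ_2 = 120.0006° (elbow-up)
β = atan2(-1.8119,6.7614) = -15.0016°; ψ = atan2(6.0621,3.4999) = 60.0003°
θ_1 = β − ψ = -75.0019°
θ_3 = φ − θ_1 − θ_2 = -59.9987° (wrapped to (-180°,180°])

-75.002 120.001 -59.999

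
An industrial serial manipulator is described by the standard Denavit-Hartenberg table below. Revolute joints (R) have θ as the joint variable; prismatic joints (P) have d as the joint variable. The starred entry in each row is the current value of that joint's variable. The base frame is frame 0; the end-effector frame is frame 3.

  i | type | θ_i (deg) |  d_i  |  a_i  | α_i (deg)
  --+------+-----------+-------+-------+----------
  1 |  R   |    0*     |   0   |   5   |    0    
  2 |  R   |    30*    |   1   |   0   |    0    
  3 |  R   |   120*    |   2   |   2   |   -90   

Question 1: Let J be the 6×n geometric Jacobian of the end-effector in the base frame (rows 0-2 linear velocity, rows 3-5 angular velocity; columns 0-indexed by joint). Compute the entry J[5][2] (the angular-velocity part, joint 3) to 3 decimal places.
1.000

axis z_2 = (0.0000,0.0000,1.0000); lever o_n−o_2 = (-1.7321,1.0000,2.0000)
cross product → J_v[:, 2] = (-1.0000,-1.7321,0.0000)
J_ω[:, 2] = z_2
entry J[5][2] = 1.0000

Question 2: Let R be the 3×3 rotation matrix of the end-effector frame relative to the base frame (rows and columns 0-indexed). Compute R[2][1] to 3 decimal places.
End-effector y-axis (col 1 of R) = (-0.0000,-0.0000,-1.0000)
R[2][1] = -1.0000

-1.000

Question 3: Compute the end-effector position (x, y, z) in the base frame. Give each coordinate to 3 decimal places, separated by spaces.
after link 1: o_1 = (5.0000, 0.0000, 0.0000)
after link 2: o_2 = (5.0000, 0.0000, 1.0000)
after link 3: o_3 = (3.2679, 1.0000, 3.0000)

3.268 1.000 3.000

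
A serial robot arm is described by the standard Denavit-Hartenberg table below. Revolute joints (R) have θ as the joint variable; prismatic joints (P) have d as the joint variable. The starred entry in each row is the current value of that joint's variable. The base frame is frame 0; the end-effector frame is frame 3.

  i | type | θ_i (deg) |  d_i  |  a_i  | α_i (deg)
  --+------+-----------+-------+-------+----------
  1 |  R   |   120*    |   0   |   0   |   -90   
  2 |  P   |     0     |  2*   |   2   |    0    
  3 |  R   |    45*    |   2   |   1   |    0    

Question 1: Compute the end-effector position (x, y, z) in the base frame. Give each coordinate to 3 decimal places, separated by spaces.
after link 1: o_1 = (0.0000, 0.0000, 0.0000)
after link 2: o_2 = (-2.7321, 0.7321, 0.0000)
after link 3: o_3 = (-4.8177, 0.3444, -0.7071)

-4.818 0.344 -0.707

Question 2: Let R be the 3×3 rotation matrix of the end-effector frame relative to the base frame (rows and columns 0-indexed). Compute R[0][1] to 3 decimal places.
End-effector y-axis (col 1 of R) = (0.3536,-0.6124,-0.7071)
R[0][1] = 0.3536

0.354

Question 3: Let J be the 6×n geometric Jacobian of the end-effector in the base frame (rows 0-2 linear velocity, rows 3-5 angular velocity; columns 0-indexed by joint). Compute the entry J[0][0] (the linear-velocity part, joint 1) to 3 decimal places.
-0.344

axis z_0 = ẑ; lever o_n−o_0 = (-4.8177,0.3444,-0.7071)
cross product → J_v[:, 0] = (-0.3444,-4.8177,0.0000)
J_ω[:, 0] = z_0
entry J[0][0] = -0.3444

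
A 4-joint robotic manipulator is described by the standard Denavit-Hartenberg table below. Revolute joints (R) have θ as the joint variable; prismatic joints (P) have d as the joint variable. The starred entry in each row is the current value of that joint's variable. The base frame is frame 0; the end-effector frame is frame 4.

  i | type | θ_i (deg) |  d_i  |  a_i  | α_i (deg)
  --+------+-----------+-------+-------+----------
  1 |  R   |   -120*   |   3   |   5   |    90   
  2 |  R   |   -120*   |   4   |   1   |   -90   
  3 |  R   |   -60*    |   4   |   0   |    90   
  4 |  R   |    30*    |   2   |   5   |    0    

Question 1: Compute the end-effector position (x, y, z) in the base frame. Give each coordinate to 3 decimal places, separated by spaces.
after link 1: o_1 = (-2.5000, -4.3301, 3.0000)
after link 2: o_2 = (-5.7141, -1.8971, 2.1340)
after link 3: o_3 = (-7.4462, -4.8971, 0.1340)
after link 4: o_4 = (-12.5341, -4.2096, -1.4910)

-12.534 -4.210 -1.491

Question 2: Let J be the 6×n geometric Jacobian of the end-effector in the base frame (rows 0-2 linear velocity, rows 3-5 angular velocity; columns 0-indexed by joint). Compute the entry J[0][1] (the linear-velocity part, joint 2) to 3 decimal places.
-2.246

axis z_1 = (-0.8660,0.5000,0.0000); lever o_n−o_1 = (-10.0341,0.1205,-4.4910)
cross product → J_v[:, 1] = (-2.2455,-3.8893,4.9127)
J_ω[:, 1] = z_1
entry J[0][1] = -2.2455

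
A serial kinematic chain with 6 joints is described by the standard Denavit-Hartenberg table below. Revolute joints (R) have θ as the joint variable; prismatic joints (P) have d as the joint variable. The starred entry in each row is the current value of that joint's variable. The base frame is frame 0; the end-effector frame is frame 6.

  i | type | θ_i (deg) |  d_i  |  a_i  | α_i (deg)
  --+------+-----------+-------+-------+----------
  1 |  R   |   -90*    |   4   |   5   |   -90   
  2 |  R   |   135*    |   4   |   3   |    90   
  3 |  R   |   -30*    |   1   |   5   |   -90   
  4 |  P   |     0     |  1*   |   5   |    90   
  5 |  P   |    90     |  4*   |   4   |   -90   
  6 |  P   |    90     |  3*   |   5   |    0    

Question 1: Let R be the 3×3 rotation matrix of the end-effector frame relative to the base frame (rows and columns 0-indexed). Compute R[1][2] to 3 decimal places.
-0.612

End-effector z-axis (col 2 of R) = (0.5000,-0.6124,0.6124)
R[1][2] = -0.6124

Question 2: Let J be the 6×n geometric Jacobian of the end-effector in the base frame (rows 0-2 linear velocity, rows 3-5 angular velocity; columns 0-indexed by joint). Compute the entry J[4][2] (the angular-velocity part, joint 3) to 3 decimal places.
-0.707

axis z_2 = (0.0000,-0.7071,-0.7071); lever o_n−o_2 = (0.8301,6.0544,-6.0544)
cross product → J_v[:, 2] = (8.5622,-0.5870,0.5870)
J_ω[:, 2] = z_2
entry J[4][2] = -0.7071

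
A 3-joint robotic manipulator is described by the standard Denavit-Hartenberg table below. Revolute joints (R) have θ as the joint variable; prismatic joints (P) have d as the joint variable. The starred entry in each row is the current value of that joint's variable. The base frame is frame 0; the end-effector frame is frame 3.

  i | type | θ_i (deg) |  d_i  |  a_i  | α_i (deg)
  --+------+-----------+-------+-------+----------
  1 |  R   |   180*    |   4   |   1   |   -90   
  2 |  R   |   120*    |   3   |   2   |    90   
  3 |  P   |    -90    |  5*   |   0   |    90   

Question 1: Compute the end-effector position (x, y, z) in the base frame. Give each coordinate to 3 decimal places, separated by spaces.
after link 1: o_1 = (-1.0000, 0.0000, 4.0000)
after link 2: o_2 = (-0.0000, -3.0000, 2.2679)
after link 3: o_3 = (-4.3301, -3.0000, -0.2321)

-4.330 -3.000 -0.232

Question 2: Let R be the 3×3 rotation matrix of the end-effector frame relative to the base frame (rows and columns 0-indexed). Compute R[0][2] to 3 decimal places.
-0.500

End-effector z-axis (col 2 of R) = (-0.5000,0.0000,0.8660)
R[0][2] = -0.5000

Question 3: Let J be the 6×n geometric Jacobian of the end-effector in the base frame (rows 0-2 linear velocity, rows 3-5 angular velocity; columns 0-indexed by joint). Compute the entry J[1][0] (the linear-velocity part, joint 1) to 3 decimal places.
-4.330

axis z_0 = ẑ; lever o_n−o_0 = (-4.3301,-3.0000,-0.2321)
cross product → J_v[:, 0] = (3.0000,-4.3301,0.0000)
J_ω[:, 0] = z_0
entry J[1][0] = -4.3301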